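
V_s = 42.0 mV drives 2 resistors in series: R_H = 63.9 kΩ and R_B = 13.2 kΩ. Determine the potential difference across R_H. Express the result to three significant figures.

V ≈ 34.8 mV

Total series resistance ΣR = 63.9 + 13.2 = 77.10 kΩ.
Voltage divider: V = V_s · (63.90 / 77.10) = 42.0 × 0.8288 = 34.81 mV.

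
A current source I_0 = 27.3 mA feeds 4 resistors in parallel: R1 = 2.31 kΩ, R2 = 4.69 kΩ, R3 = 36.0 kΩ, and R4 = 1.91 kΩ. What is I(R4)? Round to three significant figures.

I ≈ 11.9 mA

Total conductance ΣG = 1/2.31 + 1/4.69 + 1/36.0 + 1/1.91 = 1.197 (units of 1/kΩ).
R4 takes the fraction G_k/ΣG = 0.5236/1.197 = 0.4372, so I = 27.3 × 0.4372 = 11.94 mA.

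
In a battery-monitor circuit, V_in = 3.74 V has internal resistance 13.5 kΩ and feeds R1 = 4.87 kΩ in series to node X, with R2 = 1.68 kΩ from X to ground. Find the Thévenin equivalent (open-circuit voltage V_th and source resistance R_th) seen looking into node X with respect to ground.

V_th ≈ 0.313 V, R_th ≈ 1.54 kΩ

R1' = 13.5 + 4.87 = 18.37 kΩ (source resistance + R1).
Open-circuit (no load on X): V_th = V_in · R2/(R1' + R2) = 3.74 × 1.68/(18.37 + 1.68) = 0.3134 V.
Zeroing V_in shorts the top of R1' to ground, so R_th = R1' ‖ R2 = 1.539 kΩ.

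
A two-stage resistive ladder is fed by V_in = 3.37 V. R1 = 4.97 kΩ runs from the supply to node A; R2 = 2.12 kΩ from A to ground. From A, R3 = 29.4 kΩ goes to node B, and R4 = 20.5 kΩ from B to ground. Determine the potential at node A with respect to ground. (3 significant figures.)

V_A ≈ 0.979 V

The second stage (R3 + R4 = 49.90 kΩ) loads node A in parallel with R2.
Effective lower resistance at A: R2 ‖ 49.90 = 2.034 kΩ.
So V_A = 3.37 × 0.2904 = 0.9785 V.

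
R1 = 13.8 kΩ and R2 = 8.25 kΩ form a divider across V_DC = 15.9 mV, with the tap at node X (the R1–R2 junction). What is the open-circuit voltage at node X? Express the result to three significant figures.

V_th ≈ 5.95 mV

Open-circuit (no load on X): V_th = V_DC · R2/(R1 + R2) = 15.9 × 8.25/(13.80 + 8.25) = 5.949 mV.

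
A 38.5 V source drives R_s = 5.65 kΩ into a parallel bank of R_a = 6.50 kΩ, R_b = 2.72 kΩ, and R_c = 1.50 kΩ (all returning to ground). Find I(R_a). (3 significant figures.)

Combine the parallel branches: R_p = (1/6.50 + 1/2.72 + 1/1.50)⁻¹ = 0.8416 kΩ.
V_A = 38.5 × 0.8416/6.492 = 4.992 V.
Branch current I = V_A/R_a = 4.992/6.50 = 0.7679 mA.

I ≈ 0.768 mA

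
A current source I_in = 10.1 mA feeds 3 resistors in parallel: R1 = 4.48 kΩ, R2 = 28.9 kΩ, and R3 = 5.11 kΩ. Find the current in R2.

Conductances: ΣG = 1/4.48 + 1/28.9 + 1/5.11 = 0.4535 (1/kΩ).
Current divider: I(R2) = I_in · G_k/ΣG = 10.1 × (0.03460/0.4535) = 10.1 × 0.07630 = 0.7706 mA.

I ≈ 0.771 mA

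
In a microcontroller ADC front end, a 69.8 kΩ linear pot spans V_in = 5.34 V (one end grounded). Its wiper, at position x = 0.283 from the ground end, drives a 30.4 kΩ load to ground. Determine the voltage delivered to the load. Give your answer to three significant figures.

Split the track: R_lower = x·R_p = 19.75 kΩ, R_upper = (1−x)·R_p = 50.05 kΩ.
Lower segment in parallel with the load: 19.75 ‖ 30.4 = 11.97 kΩ.
V_out = 5.34 × 11.97/(50.05 + 11.97) = 1.031 V.

V_out ≈ 1.03 V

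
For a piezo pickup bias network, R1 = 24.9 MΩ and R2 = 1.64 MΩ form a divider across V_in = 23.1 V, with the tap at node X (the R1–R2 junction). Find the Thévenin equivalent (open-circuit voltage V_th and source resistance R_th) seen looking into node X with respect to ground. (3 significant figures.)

Open-circuit (no load on X): V_th = V_in · R2/(R1 + R2) = 23.1 × 1.64/(24.90 + 1.64) = 1.427 V.
With V_in suppressed (replaced by a short), R_th = R1 ‖ R2 = (24.90 × 1.64)/(24.90 + 1.64) = 1.539 MΩ.

V_th ≈ 1.43 V, R_th ≈ 1.54 MΩ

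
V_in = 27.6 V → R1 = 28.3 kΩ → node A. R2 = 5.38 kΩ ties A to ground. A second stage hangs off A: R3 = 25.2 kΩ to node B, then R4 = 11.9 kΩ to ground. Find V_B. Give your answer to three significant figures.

V_B ≈ 1.26 V

Node A sees R2 in parallel with the series input of stage 2, R3 + R4 = 37.10 kΩ.
Effective lower resistance at A: R2 ‖ 37.10 = 4.699 kΩ.
First divider: V_A = V_in · 4.699/(28.3 + 4.699) = 3.930 V.
Stage 2 is unloaded, so V_B = V_A · R4/(R3+R4) = 3.930 × 11.9/37.10 = 1.261 V.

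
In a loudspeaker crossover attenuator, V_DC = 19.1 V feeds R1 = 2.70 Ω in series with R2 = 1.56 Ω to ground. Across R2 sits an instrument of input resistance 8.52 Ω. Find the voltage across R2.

V_out ≈ 6.27 V

The load sits in parallel with R2, giving an effective lower resistance R2' = R2·R_L/(R2+R_L) = 1.319 Ω.
Now apply the divider: V_out = 19.1 × 0.3281 = 6.267 V.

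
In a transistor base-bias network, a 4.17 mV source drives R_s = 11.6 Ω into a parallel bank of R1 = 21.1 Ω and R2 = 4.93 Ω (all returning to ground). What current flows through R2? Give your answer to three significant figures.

Parallel bank: R_p = 1/(1/21.1 + 1/4.93) = 3.996 Ω.
V_A by voltage divider: V_A = 4.17 × 3.996/(11.6 + 3.996) = 1.068 mV.
Branch current I = V_A/R2 = 1.068/4.93 = 0.2167 mA.

I ≈ 0.217 mA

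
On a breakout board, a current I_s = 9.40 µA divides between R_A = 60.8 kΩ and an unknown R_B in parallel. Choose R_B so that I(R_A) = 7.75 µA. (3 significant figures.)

R_B ≈ 286 kΩ

In a two-way split, I_A/I_s = R_B/(R_A + R_B).
7.75/9.40 = R_B/(R_A + R_B) → R_B = R_A · (0.8245)/(1 − 0.8245) = 60.8 × 4.697 = 285.6 kΩ.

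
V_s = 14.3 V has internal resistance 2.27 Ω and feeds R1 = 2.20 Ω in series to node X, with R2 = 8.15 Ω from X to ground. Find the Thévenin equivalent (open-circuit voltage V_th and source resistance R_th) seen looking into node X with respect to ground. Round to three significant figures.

R1' = 2.27 + 2.20 = 4.470 Ω (source resistance + R1).
Open-circuit (no load on X): V_th = V_s · R2/(R1' + R2) = 14.3 × 8.15/(4.470 + 8.15) = 9.235 V.
Zeroing V_s shorts the top of R1' to ground, so R_th = R1' ‖ R2 = 2.887 Ω.

V_th ≈ 9.23 V, R_th ≈ 2.89 Ω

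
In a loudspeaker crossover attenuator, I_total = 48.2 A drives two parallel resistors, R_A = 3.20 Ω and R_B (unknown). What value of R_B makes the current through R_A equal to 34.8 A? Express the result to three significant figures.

In a two-way split, I_A/I_total = R_B/(R_A + R_B).
With f = 0.7220, R_B = R_A · f/(1−f) = 3.20 × 2.597 = 8.310 Ω.

R_B ≈ 8.31 Ω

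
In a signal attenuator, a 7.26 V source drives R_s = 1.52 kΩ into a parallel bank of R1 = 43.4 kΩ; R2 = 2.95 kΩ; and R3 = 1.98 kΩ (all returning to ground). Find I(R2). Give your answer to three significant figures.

Parallel bank: R_p = 1/(1/43.4 + 1/2.95 + 1/1.98) = 1.153 kΩ.
V_A = 7.26 × 1.153/2.673 = 3.132 V.
Branch current I = V_A/R2 = 3.132/2.95 = 1.062 mA.

I ≈ 1.06 mA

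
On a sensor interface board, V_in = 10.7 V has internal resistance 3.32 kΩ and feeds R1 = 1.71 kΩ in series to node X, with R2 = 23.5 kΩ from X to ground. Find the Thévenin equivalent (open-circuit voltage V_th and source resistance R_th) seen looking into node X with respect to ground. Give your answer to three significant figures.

R1' = 3.32 + 1.71 = 5.030 kΩ (source resistance + R1).
With X open, the divider is unloaded: V_th = 10.7 × 23.5/28.53 = 8.814 V.
With V_in suppressed (replaced by a short), R_th = R1' ‖ R2 = (5.030 × 23.5)/(5.030 + 23.5) = 4.143 kΩ.

V_th ≈ 8.81 V, R_th ≈ 4.14 kΩ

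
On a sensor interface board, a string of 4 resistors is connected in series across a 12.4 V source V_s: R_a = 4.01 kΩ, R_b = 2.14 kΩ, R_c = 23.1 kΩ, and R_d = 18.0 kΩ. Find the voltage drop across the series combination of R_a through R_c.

ΣR = 4.01 + 2.14 + 23.1 + 18.0 = 47.25 kΩ.
R_{R_a..R_c} = 4.01 + 2.14 + 23.1 = 29.25 kΩ.
Voltage divider: V = V_s · (29.25 / 47.25) = 12.4 × 0.6190 = 7.676 V.

V ≈ 7.68 V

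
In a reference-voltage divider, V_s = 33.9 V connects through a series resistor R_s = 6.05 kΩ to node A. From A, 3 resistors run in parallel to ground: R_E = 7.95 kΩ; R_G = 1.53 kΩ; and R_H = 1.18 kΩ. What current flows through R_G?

I ≈ 2.04 mA

Combine the parallel branches: R_p = (1/7.95 + 1/1.53 + 1/1.18)⁻¹ = 0.6147 kΩ.
V_A by voltage divider: V_A = 33.9 × 0.6147/(6.05 + 0.6147) = 3.127 V.
Branch current I = V_A/R_G = 3.127/1.53 = 2.044 mA.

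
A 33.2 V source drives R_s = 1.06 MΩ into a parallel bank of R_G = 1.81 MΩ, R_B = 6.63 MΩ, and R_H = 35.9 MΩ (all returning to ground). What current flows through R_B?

I ≈ 2.82 µA

Combine the parallel branches: R_p = (1/1.81 + 1/6.63 + 1/35.9)⁻¹ = 1.368 MΩ.
Node voltage V_A = V_CC · R_p/(R_s + R_p) = 33.2 × 0.5634 = 18.70 V.
I(R_B) = V_A / R_B = 18.70/6.63 = 2.821 µA.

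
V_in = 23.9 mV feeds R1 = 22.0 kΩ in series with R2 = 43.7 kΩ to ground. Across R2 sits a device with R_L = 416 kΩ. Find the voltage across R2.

V_out ≈ 15.4 mV

R2 ‖ R_L = (43.7 × 416)/(43.7 + 416) = 39.55 kΩ.
Now apply the divider: V_out = 23.9 × 0.6425 = 15.36 mV.
(Unloaded it would be 15.9 mV; the load pulls it down.)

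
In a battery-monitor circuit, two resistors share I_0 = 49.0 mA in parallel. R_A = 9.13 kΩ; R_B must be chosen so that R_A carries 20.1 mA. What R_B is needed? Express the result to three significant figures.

R_B ≈ 6.35 kΩ

In a two-way split, I_A/I_0 = R_B/(R_A + R_B).
With f = 0.4102, R_B = R_A · f/(1−f) = 9.13 × 0.6955 = 6.350 kΩ.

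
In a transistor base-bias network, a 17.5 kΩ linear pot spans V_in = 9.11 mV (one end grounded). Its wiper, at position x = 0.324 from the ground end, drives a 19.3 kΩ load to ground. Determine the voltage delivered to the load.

V_out ≈ 2.46 mV

The pot divides into 11.83 kΩ above the wiper and 5.670 kΩ below.
Lower segment in parallel with the load: 5.670 ‖ 19.3 = 4.382 kΩ.
Loaded-divider output: V_out = 9.11 × 0.2703 = 2.463 mV.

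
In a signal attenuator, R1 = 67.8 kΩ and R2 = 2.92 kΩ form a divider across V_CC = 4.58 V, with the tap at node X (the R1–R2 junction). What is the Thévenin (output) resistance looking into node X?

With V_CC suppressed (replaced by a short), R_th = R1 ‖ R2 = (67.80 × 2.92)/(67.80 + 2.92) = 2.799 kΩ.

R_th ≈ 2.80 kΩ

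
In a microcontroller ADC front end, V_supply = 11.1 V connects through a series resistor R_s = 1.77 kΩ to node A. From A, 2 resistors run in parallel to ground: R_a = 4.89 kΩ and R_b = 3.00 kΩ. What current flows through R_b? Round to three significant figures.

Combine the parallel branches: R_p = (1/4.89 + 1/3.00)⁻¹ = 1.859 kΩ.
V_A by voltage divider: V_A = 11.1 × 1.859/(1.77 + 1.859) = 5.687 V.
Branch current I = V_A/R_b = 5.687/3.00 = 1.896 mA.
(Check via current divider: I_total = 3.058 mA; share G_k/ΣG = 0.6198 → same result.)

I ≈ 1.90 mA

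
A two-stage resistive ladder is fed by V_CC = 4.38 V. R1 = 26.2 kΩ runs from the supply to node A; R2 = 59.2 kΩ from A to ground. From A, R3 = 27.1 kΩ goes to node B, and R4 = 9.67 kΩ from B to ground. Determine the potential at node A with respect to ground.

V_A ≈ 2.03 V

The second stage (R3 + R4 = 36.77 kΩ) loads node A in parallel with R2.
R2 ‖ (R3+R4) = 22.68 kΩ.
V_A = 4.38 × 22.68/(26.2 + 22.68) = 2.032 V.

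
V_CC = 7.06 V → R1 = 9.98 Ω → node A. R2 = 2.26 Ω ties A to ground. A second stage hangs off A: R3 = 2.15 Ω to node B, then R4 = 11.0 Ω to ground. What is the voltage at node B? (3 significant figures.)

Looking into the second stage from A: R3 + R4 = 13.15 Ω appears in parallel with R2.
Effective lower resistance at A: R2 ‖ 13.15 = 1.929 Ω.
First divider: V_A = V_CC · 1.929/(9.98 + 1.929) = 1.143 V.
Stage 2 is unloaded, so V_B = V_A · R4/(R3+R4) = 1.143 × 11.0/13.15 = 0.9564 V.

V_B ≈ 0.956 V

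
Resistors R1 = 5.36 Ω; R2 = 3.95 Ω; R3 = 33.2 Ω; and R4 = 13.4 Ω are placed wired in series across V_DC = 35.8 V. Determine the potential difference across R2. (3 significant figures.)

V ≈ 2.53 V

Series total: ΣR = 5.36 + 3.95 + 33.2 + 13.4 = 55.91 Ω.
V = V_DC · R/ΣR = 35.8 × 0.07065 = 2.529 V.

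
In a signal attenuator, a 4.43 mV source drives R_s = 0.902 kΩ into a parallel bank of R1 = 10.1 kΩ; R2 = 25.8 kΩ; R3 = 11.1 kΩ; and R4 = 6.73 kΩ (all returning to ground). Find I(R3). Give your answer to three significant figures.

I ≈ 0.298 µA

Combine the parallel branches: R_p = (1/10.1 + 1/25.8 + 1/11.1 + 1/6.73)⁻¹ = 2.656 kΩ.
V_A by voltage divider: V_A = 4.43 × 2.656/(0.902 + 2.656) = 3.307 mV.
I(R3) = V_A / R3 = 3.307/11.1 = 0.2979 µA.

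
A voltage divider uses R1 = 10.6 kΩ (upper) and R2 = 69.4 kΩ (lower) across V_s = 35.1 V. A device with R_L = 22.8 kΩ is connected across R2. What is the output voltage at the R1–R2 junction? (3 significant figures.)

V_out ≈ 21.7 V

R2 ‖ R_L = (69.4 × 22.8)/(69.4 + 22.8) = 17.16 kΩ.
Now apply the divider: V_out = 35.1 × 0.6182 = 21.70 V.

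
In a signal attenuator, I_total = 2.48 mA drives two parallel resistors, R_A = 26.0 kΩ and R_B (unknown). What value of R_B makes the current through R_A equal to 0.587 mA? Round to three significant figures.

R_B ≈ 8.06 kΩ

In a two-way split, I_A/I_total = R_B/(R_A + R_B).
0.587/2.48 = R_B/(R_A + R_B) → R_B = R_A · (0.2367)/(1 − 0.2367) = 26.0 × 0.3101 = 8.062 kΩ.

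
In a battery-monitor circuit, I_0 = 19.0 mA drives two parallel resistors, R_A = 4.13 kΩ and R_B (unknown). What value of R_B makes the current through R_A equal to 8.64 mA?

R_B ≈ 3.44 kΩ

In a two-way split, I_A/I_0 = R_B/(R_A + R_B).
With f = 0.4547, R_B = R_A · f/(1−f) = 4.13 × 0.8340 = 3.444 kΩ.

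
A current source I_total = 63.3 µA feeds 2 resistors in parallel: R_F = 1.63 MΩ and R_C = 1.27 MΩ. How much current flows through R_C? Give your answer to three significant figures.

With just two branches, the current splits inversely with resistance.
So I = 63.3 × 1.63/2.900 = 35.58 µA.

I ≈ 35.6 µA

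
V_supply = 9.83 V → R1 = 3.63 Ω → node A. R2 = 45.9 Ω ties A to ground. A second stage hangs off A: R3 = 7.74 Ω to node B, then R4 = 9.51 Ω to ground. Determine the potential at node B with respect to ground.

Node A sees R2 in parallel with the series input of stage 2, R3 + R4 = 17.25 Ω.
R2 ‖ (R3+R4) = 12.54 Ω.
So V_A = 9.83 × 0.7755 = 7.623 V.
Stage 2 is unloaded, so V_B = V_A · R4/(R3+R4) = 7.623 × 9.51/17.25 = 4.203 V.

V_B ≈ 4.20 V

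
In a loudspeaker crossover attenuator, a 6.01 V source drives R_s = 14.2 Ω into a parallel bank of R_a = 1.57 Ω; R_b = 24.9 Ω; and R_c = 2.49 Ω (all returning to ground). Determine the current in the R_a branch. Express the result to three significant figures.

I ≈ 0.235 A

Equivalent of the parallel group: R_p = 0.9270 Ω.
Node voltage V_A = V_supply · R_p/(R_s + R_p) = 6.01 × 0.06128 = 0.3683 V.
I(R_a) = V_A / R_a = 0.3683/1.57 = 0.2346 A.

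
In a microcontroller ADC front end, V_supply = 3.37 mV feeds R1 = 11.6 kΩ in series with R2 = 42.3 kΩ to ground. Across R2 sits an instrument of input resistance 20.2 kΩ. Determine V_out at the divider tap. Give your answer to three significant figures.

First combine the lower leg with the load: R2 ‖ R_L = 13.67 kΩ.
Now apply the divider: V_out = 3.37 × 0.5410 = 1.823 mV.
(Unloaded it would be 2.64 mV; the load pulls it down.)

V_out ≈ 1.82 mV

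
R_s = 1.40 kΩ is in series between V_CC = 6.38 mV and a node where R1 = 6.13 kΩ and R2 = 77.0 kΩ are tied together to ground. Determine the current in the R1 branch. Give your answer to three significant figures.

Equivalent of the parallel group: R_p = 5.678 kΩ.
Node voltage V_A = V_CC · R_p/(R_s + R_p) = 6.38 × 0.8022 = 5.118 mV.
Branch current I = V_A/R1 = 5.118/6.13 = 0.8349 µA.
(Equivalently: I_total = 0.9014 µA, then current-divider fraction G_k/ΣG = 0.9263.)

I ≈ 0.835 µA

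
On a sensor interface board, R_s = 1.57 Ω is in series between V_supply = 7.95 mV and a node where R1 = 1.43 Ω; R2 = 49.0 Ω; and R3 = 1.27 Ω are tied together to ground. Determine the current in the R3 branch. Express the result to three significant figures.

Combine the parallel branches: R_p = (1/1.43 + 1/49.0 + 1/1.27)⁻¹ = 0.6635 Ω.
V_A by voltage divider: V_A = 7.95 × 0.6635/(1.57 + 0.6635) = 2.362 mV.
I(R3) = V_A / R3 = 2.362/1.27 = 1.860 mA.

I ≈ 1.86 mA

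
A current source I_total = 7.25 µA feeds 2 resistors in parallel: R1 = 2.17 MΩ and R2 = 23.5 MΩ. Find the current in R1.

Two-branch current divider: I_k = I_total · R_other/(R_1 + R_2).
So I = 7.25 × 23.5/25.67 = 6.637 µA.

I ≈ 6.64 µA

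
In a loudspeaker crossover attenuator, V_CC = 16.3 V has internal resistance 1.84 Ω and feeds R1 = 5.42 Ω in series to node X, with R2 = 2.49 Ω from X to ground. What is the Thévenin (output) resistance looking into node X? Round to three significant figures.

R_th ≈ 1.85 Ω

R1' = 1.84 + 5.42 = 7.260 Ω (source resistance + R1).
Looking into X with the source shorted: R_th = R1'·R2/(R1'+R2) = 7.260 × 2.49/9.750 = 1.854 Ω.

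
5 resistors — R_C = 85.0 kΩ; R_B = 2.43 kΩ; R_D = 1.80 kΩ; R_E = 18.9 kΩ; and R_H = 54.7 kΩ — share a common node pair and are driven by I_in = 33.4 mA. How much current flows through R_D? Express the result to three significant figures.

Total conductance ΣG = 1/85.0 + 1/2.43 + 1/1.80 + 1/18.9 + 1/54.7 = 1.050 (units of 1/kΩ).
By the current-divider rule, I = I_in · G_k/ΣG = 33.4 × 0.5291 = 17.67 mA.

I ≈ 17.7 mA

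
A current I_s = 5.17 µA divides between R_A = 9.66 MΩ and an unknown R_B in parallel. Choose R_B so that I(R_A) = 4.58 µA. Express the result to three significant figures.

R_B ≈ 75.0 MΩ

The fraction through R_A equals R_B/(R_A+R_B).
4.58/5.17 = R_B/(R_A + R_B) → R_B = R_A · (0.8859)/(1 − 0.8859) = 9.66 × 7.763 = 74.99 MΩ.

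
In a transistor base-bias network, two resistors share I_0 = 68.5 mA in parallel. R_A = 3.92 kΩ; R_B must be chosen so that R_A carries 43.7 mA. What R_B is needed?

The fraction through R_A equals R_B/(R_A+R_B).
43.7/68.5 = R_B/(R_A + R_B) → R_B = R_A · (0.6380)/(1 − 0.6380) = 3.92 × 1.762 = 6.907 kΩ.

R_B ≈ 6.91 kΩ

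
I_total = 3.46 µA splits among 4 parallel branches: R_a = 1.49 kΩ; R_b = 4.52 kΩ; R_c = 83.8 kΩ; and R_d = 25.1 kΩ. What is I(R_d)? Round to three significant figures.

ΣG = 1/1.49 + 1/4.52 + 1/83.8 + 1/25.1 = 0.9442.
R_d takes the fraction G_k/ΣG = 0.03984/0.9442 = 0.04220, so I = 3.46 × 0.04220 = 0.1460 µA.

I ≈ 0.146 µA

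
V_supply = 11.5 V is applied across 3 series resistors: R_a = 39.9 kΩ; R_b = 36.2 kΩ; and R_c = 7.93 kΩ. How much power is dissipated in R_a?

Series current I = V_supply/ΣR = 11.5/84.03 = 0.1369 mA.
V(R_a) = I·R = 5.461 V; P = V·I = 5.461 × 0.1369 = 0.7473 mW.

P ≈ 0.747 mW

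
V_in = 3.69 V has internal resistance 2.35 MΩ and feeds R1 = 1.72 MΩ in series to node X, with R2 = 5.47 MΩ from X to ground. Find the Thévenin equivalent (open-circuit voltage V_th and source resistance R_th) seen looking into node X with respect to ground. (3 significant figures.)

V_th ≈ 2.12 V, R_th ≈ 2.33 MΩ

R1' = 2.35 + 1.72 = 4.070 MΩ (source resistance + R1).
V_th is the unloaded tap voltage: V_in · R2/(R1'+R2) = 3.69 × 0.5734 = 2.116 V.
Looking into X with the source shorted: R_th = R1'·R2/(R1'+R2) = 4.070 × 5.47/9.540 = 2.334 MΩ.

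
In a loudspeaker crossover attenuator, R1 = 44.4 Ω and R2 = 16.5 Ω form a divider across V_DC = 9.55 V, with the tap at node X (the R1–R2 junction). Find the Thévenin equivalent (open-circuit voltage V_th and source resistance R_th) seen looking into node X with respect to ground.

V_th ≈ 2.59 V, R_th ≈ 12.0 Ω

With X open, the divider is unloaded: V_th = 9.55 × 16.5/60.90 = 2.587 V.
Looking into X with the source shorted: R_th = R1·R2/(R1+R2) = 44.40 × 16.5/60.90 = 12.03 Ω.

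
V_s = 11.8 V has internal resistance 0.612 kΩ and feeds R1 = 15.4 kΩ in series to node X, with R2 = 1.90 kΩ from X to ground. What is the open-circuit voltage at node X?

V_th ≈ 1.25 V

R1' = 0.612 + 15.4 = 16.01 kΩ (source resistance + R1).
With X open, the divider is unloaded: V_th = 11.8 × 1.90/17.91 = 1.252 V.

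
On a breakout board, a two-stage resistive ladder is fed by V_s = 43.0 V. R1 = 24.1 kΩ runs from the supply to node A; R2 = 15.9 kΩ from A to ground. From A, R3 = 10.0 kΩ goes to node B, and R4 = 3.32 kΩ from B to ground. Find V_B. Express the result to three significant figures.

V_B ≈ 2.48 V

The second stage (R3 + R4 = 13.32 kΩ) loads node A in parallel with R2.
Effective lower resistance at A: R2 ‖ 13.32 = 7.248 kΩ.
V_A = 43.0 × 7.248/(24.1 + 7.248) = 9.942 V.
Then the unloaded second divider: V_B = V_A × R4/(R3+R4) = 9.942 × 0.2492 = 2.478 V.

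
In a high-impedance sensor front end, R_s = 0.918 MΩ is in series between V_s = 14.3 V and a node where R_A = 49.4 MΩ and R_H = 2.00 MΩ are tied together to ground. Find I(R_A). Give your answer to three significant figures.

Combine the parallel branches: R_p = (1/49.4 + 1/2.00)⁻¹ = 1.922 MΩ.
V_A by voltage divider: V_A = 14.3 × 1.922/(0.918 + 1.922) = 9.678 V.
Branch current I = V_A/R_A = 9.678/49.4 = 0.1959 µA.

I ≈ 0.196 µA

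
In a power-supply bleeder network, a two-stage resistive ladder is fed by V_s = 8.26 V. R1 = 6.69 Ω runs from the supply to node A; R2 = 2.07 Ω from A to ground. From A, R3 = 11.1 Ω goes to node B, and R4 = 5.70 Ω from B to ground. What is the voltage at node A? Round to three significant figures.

The second stage (R3 + R4 = 16.80 Ω) loads node A in parallel with R2.
R2 ‖ (R3+R4) = 1.843 Ω.
First divider: V_A = V_s · 1.843/(6.69 + 1.843) = 1.784 V.

V_A ≈ 1.78 V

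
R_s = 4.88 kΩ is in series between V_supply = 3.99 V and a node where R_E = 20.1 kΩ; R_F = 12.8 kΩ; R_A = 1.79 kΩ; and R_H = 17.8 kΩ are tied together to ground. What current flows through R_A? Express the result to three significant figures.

Equivalent of the parallel group: R_p = 1.346 kΩ.
V_A by voltage divider: V_A = 3.99 × 1.346/(4.88 + 1.346) = 0.8628 V.
I(R_A) = V_A / R_A = 0.8628/1.79 = 0.4820 mA.

I ≈ 0.482 mA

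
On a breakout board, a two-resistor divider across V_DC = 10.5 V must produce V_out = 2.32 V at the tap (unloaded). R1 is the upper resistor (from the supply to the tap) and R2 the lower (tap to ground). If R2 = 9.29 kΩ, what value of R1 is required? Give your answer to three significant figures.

R1 ≈ 32.8 kΩ

The divider ratio is R2/(R1+R2) = 2.32/10.5 = 0.2210.
Rearranging, R1 = R2·(1−k)/k = 9.29 × 3.526 = 32.76 kΩ.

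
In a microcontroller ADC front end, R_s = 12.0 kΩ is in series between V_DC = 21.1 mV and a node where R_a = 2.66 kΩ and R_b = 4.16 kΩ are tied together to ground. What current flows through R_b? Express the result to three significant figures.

I ≈ 0.604 µA

Parallel bank: R_p = 1/(1/2.66 + 1/4.16) = 1.623 kΩ.
Node voltage V_A = V_DC · R_p/(R_s + R_p) = 21.1 × 0.1191 = 2.513 mV.
I(R_b) = V_A / R_b = 2.513/4.16 = 0.6041 µA.
(Equivalently: I_total = 1.549 µA, then current-divider fraction G_k/ΣG = 0.3900.)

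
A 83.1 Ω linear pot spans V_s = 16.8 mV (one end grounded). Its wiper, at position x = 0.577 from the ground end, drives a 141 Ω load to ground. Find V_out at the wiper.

V_out ≈ 8.47 mV

The pot divides into 35.15 Ω above the wiper and 47.95 Ω below.
(x·R_p) ‖ R_L = 35.78 Ω.
V_out = 16.8 × 35.78/(35.15 + 35.78) = 8.475 mV.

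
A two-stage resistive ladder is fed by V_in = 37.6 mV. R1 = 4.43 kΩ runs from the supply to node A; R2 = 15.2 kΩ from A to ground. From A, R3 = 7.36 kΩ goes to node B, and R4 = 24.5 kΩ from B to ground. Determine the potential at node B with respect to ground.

V_B ≈ 20.2 mV

Looking into the second stage from A: R3 + R4 = 31.86 kΩ appears in parallel with R2.
R2 ‖ (R3+R4) = 10.29 kΩ.
V_A = 37.6 × 10.29/(4.43 + 10.29) = 26.28 mV.
V_B = V_A × 0.7690 = 20.21 mV.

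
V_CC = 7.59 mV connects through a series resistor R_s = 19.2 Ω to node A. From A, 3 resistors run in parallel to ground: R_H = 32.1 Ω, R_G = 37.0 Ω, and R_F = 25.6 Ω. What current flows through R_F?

Parallel bank: R_p = 1/(1/32.1 + 1/37.0 + 1/25.6) = 10.28 Ω.
Node voltage V_A = V_CC · R_p/(R_s + R_p) = 7.59 × 0.3488 = 2.647 mV.
Branch current I = V_A/R_F = 2.647/25.6 = 0.1034 mA.

I ≈ 0.103 mA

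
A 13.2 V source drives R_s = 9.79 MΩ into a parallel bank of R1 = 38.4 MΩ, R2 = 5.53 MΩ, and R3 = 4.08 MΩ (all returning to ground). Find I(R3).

Combine the parallel branches: R_p = (1/38.4 + 1/5.53 + 1/4.08)⁻¹ = 2.213 MΩ.
V_A = 13.2 × 2.213/12.00 = 2.433 V.
Branch current I = V_A/R3 = 2.433/4.08 = 0.5964 µA.
(Check via current divider: I_total = 1.100 µA; share G_k/ΣG = 0.5423 → same result.)

I ≈ 0.596 µA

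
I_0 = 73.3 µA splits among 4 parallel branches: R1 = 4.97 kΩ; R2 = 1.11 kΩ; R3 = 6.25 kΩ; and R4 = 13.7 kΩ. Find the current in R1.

Conductances: ΣG = 1/4.97 + 1/1.11 + 1/6.25 + 1/13.7 = 1.335 (1/kΩ).
Current divider: I(R1) = I_0 · G_k/ΣG = 73.3 × (0.2012/1.335) = 73.3 × 0.1507 = 11.05 µA.

I ≈ 11.0 µA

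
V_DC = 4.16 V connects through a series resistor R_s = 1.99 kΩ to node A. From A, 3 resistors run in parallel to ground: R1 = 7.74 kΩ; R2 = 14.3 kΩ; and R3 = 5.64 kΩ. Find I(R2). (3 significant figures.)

Combine the parallel branches: R_p = (1/7.74 + 1/14.3 + 1/5.64)⁻¹ = 2.657 kΩ.
V_A = 4.16 × 2.657/4.647 = 2.378 V.
Branch current I = V_A/R2 = 2.378/14.3 = 0.1663 mA.
(Equivalently: I_total = 0.8953 mA, then current-divider fraction G_k/ΣG = 0.1858.)

I ≈ 0.166 mA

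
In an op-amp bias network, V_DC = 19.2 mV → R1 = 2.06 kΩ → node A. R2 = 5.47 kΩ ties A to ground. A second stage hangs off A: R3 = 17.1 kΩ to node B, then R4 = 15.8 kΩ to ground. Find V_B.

Looking into the second stage from A: R3 + R4 = 32.90 kΩ appears in parallel with R2.
Effective lower resistance at A: R2 ‖ 32.90 = 4.690 kΩ.
First divider: V_A = V_DC · 4.690/(2.06 + 4.690) = 13.34 mV.
Stage 2 is unloaded, so V_B = V_A · R4/(R3+R4) = 13.34 × 15.8/32.90 = 6.407 mV.

V_B ≈ 6.41 mV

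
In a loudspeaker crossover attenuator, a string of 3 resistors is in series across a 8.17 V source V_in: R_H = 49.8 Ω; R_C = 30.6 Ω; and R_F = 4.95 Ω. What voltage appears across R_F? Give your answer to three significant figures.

Series total: ΣR = 49.8 + 30.6 + 4.95 = 85.35 Ω.
Voltage divider: V = V_in · (4.950 / 85.35) = 8.17 × 0.05800 = 0.4738 V.

V ≈ 0.474 V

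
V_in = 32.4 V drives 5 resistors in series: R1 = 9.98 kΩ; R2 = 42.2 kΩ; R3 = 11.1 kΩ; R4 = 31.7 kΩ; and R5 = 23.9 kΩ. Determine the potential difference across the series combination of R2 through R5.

V ≈ 29.7 V

ΣR = 9.98 + 42.2 + 11.1 + 31.7 + 23.9 = 118.9 kΩ.
R_{R2..R5} = 42.2 + 11.1 + 31.7 + 23.9 = 108.9 kΩ.
By the voltage-divider rule, V = 32.4 × 108.9/118.9 = 29.68 V.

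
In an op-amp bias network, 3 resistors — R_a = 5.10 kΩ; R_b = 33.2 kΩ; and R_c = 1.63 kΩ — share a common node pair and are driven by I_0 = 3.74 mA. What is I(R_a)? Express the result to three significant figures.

I ≈ 0.873 mA

Conductances: ΣG = 1/5.10 + 1/33.2 + 1/1.63 = 0.8397 (1/kΩ).
R_a takes the fraction G_k/ΣG = 0.1961/0.8397 = 0.2335, so I = 3.74 × 0.2335 = 0.8733 mA.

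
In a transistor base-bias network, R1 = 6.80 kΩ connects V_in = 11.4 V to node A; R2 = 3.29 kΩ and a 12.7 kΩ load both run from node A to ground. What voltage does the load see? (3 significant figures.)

V_out ≈ 3.16 V

R2 ‖ R_L = (3.29 × 12.7)/(3.29 + 12.7) = 2.613 kΩ.
Voltage divider with the loaded lower leg: V_out = 11.4 × 2.613/(6.80 + 2.613) = 11.4 × 0.2776 = 3.165 V.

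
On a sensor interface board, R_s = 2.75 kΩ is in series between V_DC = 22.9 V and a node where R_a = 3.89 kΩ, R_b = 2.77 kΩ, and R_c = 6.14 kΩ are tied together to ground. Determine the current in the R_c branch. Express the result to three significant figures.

Combine the parallel branches: R_p = (1/3.89 + 1/2.77 + 1/6.14)⁻¹ = 1.280 kΩ.
V_A by voltage divider: V_A = 22.9 × 1.280/(2.75 + 1.280) = 7.275 V.
I(R_c) = V_A / R_c = 7.275/6.14 = 1.185 mA.

I ≈ 1.18 mA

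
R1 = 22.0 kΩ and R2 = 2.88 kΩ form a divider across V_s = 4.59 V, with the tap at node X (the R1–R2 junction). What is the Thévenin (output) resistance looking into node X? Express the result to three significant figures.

Zeroing V_s shorts the top of R1 to ground, so R_th = R1 ‖ R2 = 2.547 kΩ.

R_th ≈ 2.55 kΩ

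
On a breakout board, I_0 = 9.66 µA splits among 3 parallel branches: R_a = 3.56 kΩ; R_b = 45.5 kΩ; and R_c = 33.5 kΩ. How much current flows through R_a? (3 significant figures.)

I ≈ 8.16 µA

ΣG = 1/3.56 + 1/45.5 + 1/33.5 = 0.3327.
Current divider: I(R_a) = I_0 · G_k/ΣG = 9.66 × (0.2809/0.3327) = 9.66 × 0.8442 = 8.155 µA.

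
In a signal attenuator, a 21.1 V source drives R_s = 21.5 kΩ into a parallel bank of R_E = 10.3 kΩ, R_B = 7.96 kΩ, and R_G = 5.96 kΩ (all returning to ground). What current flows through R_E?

Combine the parallel branches: R_p = (1/10.3 + 1/7.96 + 1/5.96)⁻¹ = 2.561 kΩ.
Node voltage V_A = V_in · R_p/(R_s + R_p) = 21.1 × 0.1064 = 2.246 V.
I(R_E) = V_A / R_E = 2.246/10.3 = 0.2180 mA.

I ≈ 0.218 mA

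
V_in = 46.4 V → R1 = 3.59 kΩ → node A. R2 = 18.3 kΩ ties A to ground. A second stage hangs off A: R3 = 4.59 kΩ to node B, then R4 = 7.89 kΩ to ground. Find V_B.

V_B ≈ 19.8 V

The second stage (R3 + R4 = 12.48 kΩ) loads node A in parallel with R2.
Effective lower resistance at A: R2 ‖ 12.48 = 7.420 kΩ.
V_A = 46.4 × 7.420/(3.59 + 7.420) = 31.27 V.
Stage 2 is unloaded, so V_B = V_A · R4/(R3+R4) = 31.27 × 7.89/12.48 = 19.77 V.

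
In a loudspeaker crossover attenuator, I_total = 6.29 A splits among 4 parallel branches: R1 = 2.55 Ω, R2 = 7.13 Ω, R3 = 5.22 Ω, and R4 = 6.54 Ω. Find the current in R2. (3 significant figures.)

I ≈ 1.01 A

Conductances: ΣG = 1/2.55 + 1/7.13 + 1/5.22 + 1/6.54 = 0.8769 (1/Ω).
By the current-divider rule, I = I_total · G_k/ΣG = 6.29 × 0.1599 = 1.006 A.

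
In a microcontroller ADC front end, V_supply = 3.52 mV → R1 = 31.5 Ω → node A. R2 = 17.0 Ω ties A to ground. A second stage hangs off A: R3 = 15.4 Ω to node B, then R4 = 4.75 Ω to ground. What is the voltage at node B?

The second stage (R3 + R4 = 20.15 Ω) loads node A in parallel with R2.
Effective lower resistance at A: R2 ‖ 20.15 = 9.221 Ω.
So V_A = 3.52 × 0.2264 = 0.7971 mV.
Stage 2 is unloaded, so V_B = V_A · R4/(R3+R4) = 0.7971 × 4.75/20.15 = 0.1879 mV.

V_B ≈ 0.188 mV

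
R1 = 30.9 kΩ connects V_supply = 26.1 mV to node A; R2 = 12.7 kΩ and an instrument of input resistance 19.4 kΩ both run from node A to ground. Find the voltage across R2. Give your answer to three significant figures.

V_out ≈ 5.19 mV

The load sits in parallel with R2, giving an effective lower resistance R2' = R2·R_L/(R2+R_L) = 7.675 kΩ.
Then V_out = V_supply · R2'/(R1 + R2') = 26.1 × 7.675/38.58 = 5.193 mV.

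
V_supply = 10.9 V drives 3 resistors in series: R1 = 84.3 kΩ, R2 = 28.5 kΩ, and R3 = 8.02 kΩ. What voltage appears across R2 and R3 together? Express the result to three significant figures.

Series total: ΣR = 84.3 + 28.5 + 8.02 = 120.8 kΩ.
R_{R2..R3} = 28.5 + 8.02 = 36.52 kΩ.
Voltage divider: V = V_supply · (36.52 / 120.8) = 10.9 × 0.3023 = 3.295 V.

V ≈ 3.29 V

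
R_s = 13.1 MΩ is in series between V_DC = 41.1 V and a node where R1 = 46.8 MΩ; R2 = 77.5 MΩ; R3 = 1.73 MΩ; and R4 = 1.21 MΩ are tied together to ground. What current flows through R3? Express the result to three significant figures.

Parallel bank: R_p = 1/(1/46.8 + 1/77.5 + 1/1.73 + 1/1.21) = 0.6950 MΩ.
V_A by voltage divider: V_A = 41.1 × 0.6950/(13.1 + 0.6950) = 2.071 V.
I(R3) = V_A / R3 = 2.071/1.73 = 1.197 µA.

I ≈ 1.20 µA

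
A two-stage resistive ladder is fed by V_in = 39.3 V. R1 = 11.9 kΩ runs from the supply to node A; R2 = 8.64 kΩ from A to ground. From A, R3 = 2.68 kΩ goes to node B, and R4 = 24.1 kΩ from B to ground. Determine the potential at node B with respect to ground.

The second stage (R3 + R4 = 26.78 kΩ) loads node A in parallel with R2.
Effective lower resistance at A: R2 ‖ 26.78 = 6.532 kΩ.
V_A = 39.3 × 6.532/(11.9 + 6.532) = 13.93 V.
Then the unloaded second divider: V_B = V_A × R4/(R3+R4) = 13.93 × 0.8999 = 12.53 V.

V_B ≈ 12.5 V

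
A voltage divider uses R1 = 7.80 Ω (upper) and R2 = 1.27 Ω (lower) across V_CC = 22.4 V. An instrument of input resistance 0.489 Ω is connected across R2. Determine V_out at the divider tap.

R2 ‖ R_L = (1.27 × 0.489)/(1.27 + 0.489) = 0.3531 Ω.
Voltage divider with the loaded lower leg: V_out = 22.4 × 0.3531/(7.80 + 0.3531) = 22.4 × 0.04330 = 0.9700 V.
(Unloaded it would be 3.14 V; the load pulls it down.)

V_out ≈ 0.970 V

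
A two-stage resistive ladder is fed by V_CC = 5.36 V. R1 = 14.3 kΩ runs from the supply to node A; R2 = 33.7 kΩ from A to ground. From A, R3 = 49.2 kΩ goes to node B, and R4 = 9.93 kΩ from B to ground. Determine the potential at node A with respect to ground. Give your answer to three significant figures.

V_A ≈ 3.22 V

The second stage (R3 + R4 = 59.13 kΩ) loads node A in parallel with R2.
Effective lower resistance at A: R2 ‖ 59.13 = 21.47 kΩ.
So V_A = 5.36 × 0.6002 = 3.217 V.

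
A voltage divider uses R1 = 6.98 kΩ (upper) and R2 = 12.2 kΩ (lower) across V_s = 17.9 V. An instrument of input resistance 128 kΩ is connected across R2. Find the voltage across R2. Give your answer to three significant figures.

V_out ≈ 11.0 V

R2 ‖ R_L = (12.2 × 128)/(12.2 + 128) = 11.14 kΩ.
Then V_out = V_s · R2'/(R1 + R2') = 17.9 × 11.14/18.12 = 11.00 V.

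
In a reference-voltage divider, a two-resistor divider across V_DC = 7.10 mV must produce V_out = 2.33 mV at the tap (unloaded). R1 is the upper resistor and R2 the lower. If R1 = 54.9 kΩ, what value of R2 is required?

R2 ≈ 26.8 kΩ

Required fraction k = V_out/V_DC = 0.3282.
So R2 = R1 · V_out/(V_DC − V_out) = 54.9 × 2.33/(7.10 − 2.33) = 54.9 × 0.4885 = 26.82 kΩ.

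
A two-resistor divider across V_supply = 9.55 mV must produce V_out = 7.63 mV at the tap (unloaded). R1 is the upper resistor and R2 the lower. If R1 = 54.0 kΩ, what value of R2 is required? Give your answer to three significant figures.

R2 ≈ 215 kΩ

V_out/V_supply = R2/(R1+R2) = 0.7990.
Rearranging, R2 = R1·k/(1−k) = 54.0 × 3.974 = 214.6 kΩ.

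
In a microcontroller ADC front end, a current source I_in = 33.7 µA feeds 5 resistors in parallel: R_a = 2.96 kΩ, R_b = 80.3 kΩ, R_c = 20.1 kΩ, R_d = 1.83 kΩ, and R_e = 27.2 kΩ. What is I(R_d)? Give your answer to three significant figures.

ΣG = 1/2.96 + 1/80.3 + 1/20.1 + 1/1.83 + 1/27.2 = 0.9833.
R_d takes the fraction G_k/ΣG = 0.5464/0.9833 = 0.5558, so I = 33.7 × 0.5558 = 18.73 µA.

I ≈ 18.7 µA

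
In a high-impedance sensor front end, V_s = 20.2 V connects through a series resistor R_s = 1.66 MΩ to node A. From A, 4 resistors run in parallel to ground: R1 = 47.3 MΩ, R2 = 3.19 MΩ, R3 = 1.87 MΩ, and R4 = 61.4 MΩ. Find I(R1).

I ≈ 0.173 µA

Parallel bank: R_p = 1/(1/47.3 + 1/3.19 + 1/1.87 + 1/61.4) = 1.129 MΩ.
V_A = 20.2 × 1.129/2.789 = 8.177 V.
I(R1) = V_A / R1 = 8.177/47.3 = 0.1729 µA.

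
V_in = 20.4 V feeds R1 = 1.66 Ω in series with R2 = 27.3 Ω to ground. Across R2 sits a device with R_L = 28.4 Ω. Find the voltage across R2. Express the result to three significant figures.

The load sits in parallel with R2, giving an effective lower resistance R2' = R2·R_L/(R2+R_L) = 13.92 Ω.
Then V_out = V_in · R2'/(R1 + R2') = 20.4 × 13.92/15.58 = 18.23 V.

V_out ≈ 18.2 V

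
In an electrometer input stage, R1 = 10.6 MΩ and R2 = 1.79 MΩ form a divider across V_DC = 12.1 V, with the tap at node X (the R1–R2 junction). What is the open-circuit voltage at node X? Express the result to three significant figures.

V_th ≈ 1.75 V

Open-circuit (no load on X): V_th = V_DC · R2/(R1 + R2) = 12.1 × 1.79/(10.60 + 1.79) = 1.748 V.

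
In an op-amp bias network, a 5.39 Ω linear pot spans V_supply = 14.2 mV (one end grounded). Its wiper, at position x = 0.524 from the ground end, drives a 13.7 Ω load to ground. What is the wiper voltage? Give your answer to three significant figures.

The pot divides into 2.566 Ω above the wiper and 2.824 Ω below.
(x·R_p) ‖ R_L = 2.342 Ω.
Then V_out = V_supply · 2.342/(2.566 + 2.342) = 6.776 mV.

V_out ≈ 6.78 mV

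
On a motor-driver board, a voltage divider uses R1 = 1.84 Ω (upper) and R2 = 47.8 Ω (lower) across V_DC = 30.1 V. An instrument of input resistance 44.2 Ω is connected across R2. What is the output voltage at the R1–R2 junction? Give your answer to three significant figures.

V_out ≈ 27.9 V

First combine the lower leg with the load: R2 ‖ R_L = 22.96 Ω.
Then V_out = V_DC · R2'/(R1 + R2') = 30.1 × 22.96/24.80 = 27.87 V.
(Unloaded it would be 29.0 V; the load pulls it down.)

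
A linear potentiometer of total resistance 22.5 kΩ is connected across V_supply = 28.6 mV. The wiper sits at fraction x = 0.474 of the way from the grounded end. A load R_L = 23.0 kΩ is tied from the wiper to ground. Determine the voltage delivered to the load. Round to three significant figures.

V_out ≈ 10.9 mV

Lower segment x·R_p = 10.66 kΩ; upper segment (1−x)·R_p = 11.84 kΩ.
Lower segment in parallel with the load: 10.66 ‖ 23.0 = 7.286 kΩ.
Then V_out = V_supply · 7.286/(11.84 + 7.286) = 10.90 mV.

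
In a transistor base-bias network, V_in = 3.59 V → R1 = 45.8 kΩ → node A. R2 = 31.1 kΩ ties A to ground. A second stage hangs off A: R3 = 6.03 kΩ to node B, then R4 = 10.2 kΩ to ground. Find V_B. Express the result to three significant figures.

The second stage (R3 + R4 = 16.23 kΩ) loads node A in parallel with R2.
Effective lower resistance at A: R2 ‖ 16.23 = 10.66 kΩ.
V_A = 3.59 × 10.66/(45.8 + 10.66) = 0.6780 V.
Then the unloaded second divider: V_B = V_A × R4/(R3+R4) = 0.6780 × 0.6285 = 0.4261 V.

V_B ≈ 0.426 V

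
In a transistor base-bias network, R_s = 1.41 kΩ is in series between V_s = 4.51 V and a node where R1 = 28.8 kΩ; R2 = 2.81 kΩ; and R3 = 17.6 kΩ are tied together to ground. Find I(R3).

Combine the parallel branches: R_p = (1/28.8 + 1/2.81 + 1/17.6)⁻¹ = 2.235 kΩ.
V_A by voltage divider: V_A = 4.51 × 2.235/(1.41 + 2.235) = 2.765 V.
Branch current I = V_A/R3 = 2.765/17.6 = 0.1571 mA.

I ≈ 0.157 mA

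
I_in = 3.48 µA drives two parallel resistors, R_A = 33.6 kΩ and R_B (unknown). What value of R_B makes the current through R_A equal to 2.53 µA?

The fraction through R_A equals R_B/(R_A+R_B).
With f = 0.7270, R_B = R_A · f/(1−f) = 33.6 × 2.663 = 89.48 kΩ.

R_B ≈ 89.5 kΩ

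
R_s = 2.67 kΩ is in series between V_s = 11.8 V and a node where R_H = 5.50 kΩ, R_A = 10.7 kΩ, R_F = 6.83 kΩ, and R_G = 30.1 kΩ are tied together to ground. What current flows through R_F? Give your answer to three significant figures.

I ≈ 0.780 mA

Combine the parallel branches: R_p = (1/5.50 + 1/10.7 + 1/6.83 + 1/30.1)⁻¹ = 2.198 kΩ.
V_A = 11.8 × 2.198/4.868 = 5.328 V.
Branch current I = V_A/R_F = 5.328/6.83 = 0.7801 mA.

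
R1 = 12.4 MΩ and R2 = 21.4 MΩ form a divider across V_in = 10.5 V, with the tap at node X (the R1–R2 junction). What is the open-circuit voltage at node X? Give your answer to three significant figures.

V_th ≈ 6.65 V

Open-circuit (no load on X): V_th = V_in · R2/(R1 + R2) = 10.5 × 21.4/(12.40 + 21.4) = 6.648 V.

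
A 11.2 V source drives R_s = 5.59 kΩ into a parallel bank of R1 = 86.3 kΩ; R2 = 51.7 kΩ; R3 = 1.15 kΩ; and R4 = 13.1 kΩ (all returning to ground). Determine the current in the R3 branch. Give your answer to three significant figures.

Equivalent of the parallel group: R_p = 1.024 kΩ.
Node voltage V_A = V_CC · R_p/(R_s + R_p) = 11.2 × 0.1548 = 1.734 V.
I(R3) = V_A / R3 = 1.734/1.15 = 1.507 mA.

I ≈ 1.51 mA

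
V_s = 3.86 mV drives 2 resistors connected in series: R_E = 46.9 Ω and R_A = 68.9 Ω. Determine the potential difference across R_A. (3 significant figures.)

Total series resistance ΣR = 46.9 + 68.9 = 115.8 Ω.
Voltage divider: V = V_s · (68.90 / 115.8) = 3.86 × 0.5950 = 2.297 mV.

V ≈ 2.30 mV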